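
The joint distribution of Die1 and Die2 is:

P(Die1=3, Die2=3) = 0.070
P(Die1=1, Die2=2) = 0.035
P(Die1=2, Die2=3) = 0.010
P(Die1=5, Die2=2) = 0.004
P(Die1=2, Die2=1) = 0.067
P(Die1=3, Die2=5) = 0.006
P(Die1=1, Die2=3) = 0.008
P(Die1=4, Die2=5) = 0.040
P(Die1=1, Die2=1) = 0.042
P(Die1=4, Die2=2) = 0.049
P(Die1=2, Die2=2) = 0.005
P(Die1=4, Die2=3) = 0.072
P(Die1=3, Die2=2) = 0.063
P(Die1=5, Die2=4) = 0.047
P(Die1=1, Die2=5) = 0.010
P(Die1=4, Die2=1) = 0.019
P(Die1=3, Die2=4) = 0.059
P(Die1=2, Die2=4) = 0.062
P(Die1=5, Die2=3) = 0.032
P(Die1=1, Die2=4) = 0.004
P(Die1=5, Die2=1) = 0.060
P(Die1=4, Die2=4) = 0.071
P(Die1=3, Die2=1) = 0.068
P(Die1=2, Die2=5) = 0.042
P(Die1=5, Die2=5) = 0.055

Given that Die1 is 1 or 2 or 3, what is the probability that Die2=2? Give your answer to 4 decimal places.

0.1869

P(Die1=1) = 0.042 + 0.035 + 0.008 + 0.004 + 0.010 = 0.099.
P(Die1=2) = 0.067 + 0.005 + 0.010 + 0.062 + 0.042 = 0.186.
P(Die1=3) = 0.068 + 0.063 + 0.070 + 0.059 + 0.006 = 0.266.
P(Die1 ∈ {1, 2, 3}) = 0.099 + 0.186 + 0.266 = 0.551; P(Die2=2, Die1 ∈ {1, 2, 3}) = 0.035 + 0.005 + 0.063 = 0.103.
P(Die2=2 | Die1 ∈ {1, 2, 3}) = 0.103/0.551 = 0.1869.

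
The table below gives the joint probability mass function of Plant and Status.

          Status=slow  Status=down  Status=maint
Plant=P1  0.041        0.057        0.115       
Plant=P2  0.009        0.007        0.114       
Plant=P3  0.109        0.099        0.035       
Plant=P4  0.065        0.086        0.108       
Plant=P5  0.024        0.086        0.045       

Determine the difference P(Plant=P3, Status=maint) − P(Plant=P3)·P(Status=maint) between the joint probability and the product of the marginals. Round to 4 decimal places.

-0.0663

P(Plant=P3) = 0.109 + 0.099 + 0.035 = 0.243.
P(Status=maint) = 0.115 + 0.114 + 0.035 + 0.108 + 0.045 = 0.417.
P(Plant=P3, Status=maint) − P(Plant=P3)P(Status=maint) = 0.035 − 0.243×0.417 = -0.0663.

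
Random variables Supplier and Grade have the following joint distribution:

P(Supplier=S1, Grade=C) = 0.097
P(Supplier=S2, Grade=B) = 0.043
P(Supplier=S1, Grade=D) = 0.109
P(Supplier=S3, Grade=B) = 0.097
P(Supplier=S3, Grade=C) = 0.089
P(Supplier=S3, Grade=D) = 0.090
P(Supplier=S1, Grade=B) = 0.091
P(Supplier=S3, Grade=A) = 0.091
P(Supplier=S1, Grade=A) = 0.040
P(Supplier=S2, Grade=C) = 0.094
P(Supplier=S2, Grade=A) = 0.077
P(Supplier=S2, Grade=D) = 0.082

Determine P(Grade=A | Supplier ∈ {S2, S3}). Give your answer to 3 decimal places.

0.253

P(Supplier=S2) = 0.077 + 0.043 + 0.094 + 0.082 = 0.296.
P(Supplier=S3) = 0.091 + 0.097 + 0.089 + 0.090 = 0.367.
P(Supplier ∈ {S2, S3}) = 0.296 + 0.367 = 0.663; P(Grade=A, Supplier ∈ {S2, S3}) = 0.077 + 0.091 = 0.168.
P(Grade=A | Supplier ∈ {S2, S3}) = 0.168/0.663 = 0.253.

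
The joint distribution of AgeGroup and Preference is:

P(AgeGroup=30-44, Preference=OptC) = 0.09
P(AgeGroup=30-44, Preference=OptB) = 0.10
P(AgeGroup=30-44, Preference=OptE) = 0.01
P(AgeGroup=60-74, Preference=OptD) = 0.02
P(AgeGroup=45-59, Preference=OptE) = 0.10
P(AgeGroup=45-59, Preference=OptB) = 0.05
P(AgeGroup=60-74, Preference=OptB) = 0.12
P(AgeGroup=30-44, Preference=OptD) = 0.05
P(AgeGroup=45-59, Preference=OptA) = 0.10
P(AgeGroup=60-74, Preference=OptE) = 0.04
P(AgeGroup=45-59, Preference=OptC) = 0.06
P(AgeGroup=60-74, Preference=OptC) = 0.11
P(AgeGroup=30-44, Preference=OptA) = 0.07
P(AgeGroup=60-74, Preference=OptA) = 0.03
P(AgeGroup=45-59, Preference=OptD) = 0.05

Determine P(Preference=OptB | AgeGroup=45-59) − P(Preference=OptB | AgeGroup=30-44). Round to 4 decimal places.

-0.1736

P(AgeGroup=45-59) = 0.10 + 0.05 + 0.06 + 0.05 + 0.10 = 0.36; P(Preference=OptB | AgeGroup=45-59) = 0.05/0.36 = 0.13889.
P(AgeGroup=30-44) = 0.07 + 0.10 + 0.09 + 0.05 + 0.01 = 0.32; P(Preference=OptB | AgeGroup=30-44) = 0.10/0.32 = 0.31250.
Difference = -0.1736.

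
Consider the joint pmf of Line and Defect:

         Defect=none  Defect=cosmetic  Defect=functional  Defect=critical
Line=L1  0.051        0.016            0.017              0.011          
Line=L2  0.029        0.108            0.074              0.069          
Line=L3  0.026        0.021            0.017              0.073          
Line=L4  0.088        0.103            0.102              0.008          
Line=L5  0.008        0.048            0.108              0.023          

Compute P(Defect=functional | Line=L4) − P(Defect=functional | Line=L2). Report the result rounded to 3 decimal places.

P(Line=L4) = 0.088 + 0.103 + 0.102 + 0.008 = 0.301; P(Defect=functional | Line=L4) = 0.102/0.301 = 0.3389.
P(Line=L2) = 0.029 + 0.108 + 0.074 + 0.069 = 0.280; P(Defect=functional | Line=L2) = 0.074/0.280 = 0.2643.
Difference = 0.075.

0.075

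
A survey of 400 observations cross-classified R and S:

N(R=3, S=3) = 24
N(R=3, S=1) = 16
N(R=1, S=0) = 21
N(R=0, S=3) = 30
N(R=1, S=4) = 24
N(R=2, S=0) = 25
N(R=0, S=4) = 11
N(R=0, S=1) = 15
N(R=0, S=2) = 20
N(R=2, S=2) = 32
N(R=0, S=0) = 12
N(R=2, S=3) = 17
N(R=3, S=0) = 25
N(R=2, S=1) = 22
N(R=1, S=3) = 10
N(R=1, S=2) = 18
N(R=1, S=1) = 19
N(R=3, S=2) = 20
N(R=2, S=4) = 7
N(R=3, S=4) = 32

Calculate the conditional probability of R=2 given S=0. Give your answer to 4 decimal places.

Total with S=0: 12 + 21 + 25 + 25 = 83.
P(R=2 | S=0) = 25/83 = 0.3012.

0.3012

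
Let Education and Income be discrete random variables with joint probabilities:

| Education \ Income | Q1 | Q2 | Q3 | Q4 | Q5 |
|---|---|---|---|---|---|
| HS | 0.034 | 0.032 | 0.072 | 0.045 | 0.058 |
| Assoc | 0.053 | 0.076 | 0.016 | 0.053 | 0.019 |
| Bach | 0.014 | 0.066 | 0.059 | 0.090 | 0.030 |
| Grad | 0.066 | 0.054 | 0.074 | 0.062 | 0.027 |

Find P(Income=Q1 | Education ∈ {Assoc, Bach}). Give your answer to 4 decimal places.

0.1408

P(Education=Assoc) = 0.053 + 0.076 + 0.016 + 0.053 + 0.019 = 0.217.
P(Education=Bach) = 0.014 + 0.066 + 0.059 + 0.090 + 0.030 = 0.259.
P(Education ∈ {Assoc, Bach}) = 0.217 + 0.259 = 0.476; P(Income=Q1, Education ∈ {Assoc, Bach}) = 0.053 + 0.014 = 0.067.
P(Income=Q1 | Education ∈ {Assoc, Bach}) = 0.067/0.476 = 0.1408.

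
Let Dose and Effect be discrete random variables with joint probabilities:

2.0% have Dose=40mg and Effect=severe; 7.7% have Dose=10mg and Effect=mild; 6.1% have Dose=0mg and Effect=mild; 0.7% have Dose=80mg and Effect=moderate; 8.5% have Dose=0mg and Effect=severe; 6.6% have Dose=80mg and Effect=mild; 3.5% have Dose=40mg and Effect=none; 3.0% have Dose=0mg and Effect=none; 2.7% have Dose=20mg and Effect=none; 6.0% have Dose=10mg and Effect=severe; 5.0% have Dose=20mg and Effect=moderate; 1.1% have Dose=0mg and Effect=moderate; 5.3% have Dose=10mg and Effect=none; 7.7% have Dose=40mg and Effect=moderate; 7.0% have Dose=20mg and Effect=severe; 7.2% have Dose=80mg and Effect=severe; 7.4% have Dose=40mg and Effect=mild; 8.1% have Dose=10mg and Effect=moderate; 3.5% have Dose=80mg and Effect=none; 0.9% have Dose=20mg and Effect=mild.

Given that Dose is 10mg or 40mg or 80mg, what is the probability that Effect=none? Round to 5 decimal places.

P(Dose=10mg) = 0.053 + 0.077 + 0.081 + 0.060 = 0.271.
P(Dose=40mg) = 0.035 + 0.074 + 0.077 + 0.020 = 0.206.
P(Dose=80mg) = 0.035 + 0.066 + 0.007 + 0.072 = 0.180.
P(Dose ∈ {10mg, 40mg, 80mg}) = 0.271 + 0.206 + 0.180 = 0.657; P(Effect=none, Dose ∈ {10mg, 40mg, 80mg}) = 0.053 + 0.035 + 0.035 = 0.123.
P(Effect=none | Dose ∈ {10mg, 40mg, 80mg}) = 0.123/0.657 = 0.18721.

0.18721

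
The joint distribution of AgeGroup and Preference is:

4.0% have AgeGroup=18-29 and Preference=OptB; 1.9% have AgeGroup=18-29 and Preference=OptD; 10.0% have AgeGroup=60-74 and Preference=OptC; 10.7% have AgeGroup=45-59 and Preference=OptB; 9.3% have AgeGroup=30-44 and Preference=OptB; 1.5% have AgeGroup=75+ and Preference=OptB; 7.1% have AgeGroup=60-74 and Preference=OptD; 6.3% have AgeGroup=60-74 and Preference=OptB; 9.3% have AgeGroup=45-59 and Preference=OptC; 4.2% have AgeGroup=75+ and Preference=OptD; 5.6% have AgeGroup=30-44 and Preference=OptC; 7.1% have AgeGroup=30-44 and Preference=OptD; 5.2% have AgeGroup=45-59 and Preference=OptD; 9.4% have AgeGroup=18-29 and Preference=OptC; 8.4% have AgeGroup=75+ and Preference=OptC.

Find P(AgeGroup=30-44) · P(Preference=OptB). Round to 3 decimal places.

P(AgeGroup=30-44) = 0.093 + 0.056 + 0.071 = 0.220.
P(Preference=OptB) = 0.040 + 0.093 + 0.107 + 0.063 + 0.015 = 0.318.
Product: 0.220 × 0.318 = 0.070.

0.070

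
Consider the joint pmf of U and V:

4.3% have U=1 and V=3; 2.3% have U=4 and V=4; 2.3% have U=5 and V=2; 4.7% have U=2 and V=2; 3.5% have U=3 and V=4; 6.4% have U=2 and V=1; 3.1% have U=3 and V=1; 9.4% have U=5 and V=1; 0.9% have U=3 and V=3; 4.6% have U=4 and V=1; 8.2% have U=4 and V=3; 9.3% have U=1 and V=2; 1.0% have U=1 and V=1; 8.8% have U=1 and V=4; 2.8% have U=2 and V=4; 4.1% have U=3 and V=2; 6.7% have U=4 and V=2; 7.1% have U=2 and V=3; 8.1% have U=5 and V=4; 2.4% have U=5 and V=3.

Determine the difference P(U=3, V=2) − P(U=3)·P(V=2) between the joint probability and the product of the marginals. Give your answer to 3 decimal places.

P(U=3) = 0.031 + 0.041 + 0.009 + 0.035 = 0.116.
P(V=2) = 0.093 + 0.047 + 0.041 + 0.067 + 0.023 = 0.271.
P(U=3, V=2) − P(U=3)P(V=2) = 0.041 − 0.116×0.271 = 0.010.

0.010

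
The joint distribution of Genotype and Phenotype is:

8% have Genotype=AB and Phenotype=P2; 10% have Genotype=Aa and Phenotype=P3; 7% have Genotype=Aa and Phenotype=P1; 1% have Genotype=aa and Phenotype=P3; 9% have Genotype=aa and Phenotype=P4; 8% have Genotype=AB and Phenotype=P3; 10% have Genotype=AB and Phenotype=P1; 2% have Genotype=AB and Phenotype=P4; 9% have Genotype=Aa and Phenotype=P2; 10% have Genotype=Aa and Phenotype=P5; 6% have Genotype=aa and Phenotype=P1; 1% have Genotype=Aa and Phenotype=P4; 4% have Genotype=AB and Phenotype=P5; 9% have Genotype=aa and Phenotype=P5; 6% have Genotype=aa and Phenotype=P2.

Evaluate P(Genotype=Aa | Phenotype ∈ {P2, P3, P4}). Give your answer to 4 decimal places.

0.3704

P(Phenotype=P2) = 0.09 + 0.06 + 0.08 = 0.23.
P(Phenotype=P3) = 0.10 + 0.01 + 0.08 = 0.19.
P(Phenotype=P4) = 0.01 + 0.09 + 0.02 = 0.12.
P(Phenotype ∈ {P2, P3, P4}) = 0.23 + 0.19 + 0.12 = 0.54; P(Genotype=Aa, Phenotype ∈ {P2, P3, P4}) = 0.09 + 0.10 + 0.01 = 0.20.
P(Genotype=Aa | Phenotype ∈ {P2, P3, P4}) = 0.20/0.54 = 0.3704.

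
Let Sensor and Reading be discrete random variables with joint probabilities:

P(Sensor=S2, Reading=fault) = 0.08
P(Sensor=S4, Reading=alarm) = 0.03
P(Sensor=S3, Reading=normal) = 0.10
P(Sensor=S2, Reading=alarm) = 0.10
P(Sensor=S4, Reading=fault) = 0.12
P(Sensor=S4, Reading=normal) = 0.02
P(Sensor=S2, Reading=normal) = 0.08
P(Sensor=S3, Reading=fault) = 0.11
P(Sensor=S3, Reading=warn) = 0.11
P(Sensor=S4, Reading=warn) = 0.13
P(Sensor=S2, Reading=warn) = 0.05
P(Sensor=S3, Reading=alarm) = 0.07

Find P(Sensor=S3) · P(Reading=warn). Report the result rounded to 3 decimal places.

P(Sensor=S3) = 0.10 + 0.11 + 0.07 + 0.11 = 0.39.
P(Reading=warn) = 0.05 + 0.11 + 0.13 = 0.29.
Product: 0.39 × 0.29 = 0.113.

0.113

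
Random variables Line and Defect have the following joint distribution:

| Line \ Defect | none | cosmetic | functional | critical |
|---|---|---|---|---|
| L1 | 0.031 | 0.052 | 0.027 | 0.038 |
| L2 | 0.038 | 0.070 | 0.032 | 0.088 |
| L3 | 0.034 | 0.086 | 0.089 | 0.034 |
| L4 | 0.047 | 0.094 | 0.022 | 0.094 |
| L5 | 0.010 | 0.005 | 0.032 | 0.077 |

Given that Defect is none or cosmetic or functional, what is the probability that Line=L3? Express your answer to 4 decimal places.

0.3124

P(Defect=none) = 0.031 + 0.038 + 0.034 + 0.047 + 0.010 = 0.160.
P(Defect=cosmetic) = 0.052 + 0.070 + 0.086 + 0.094 + 0.005 = 0.307.
P(Defect=functional) = 0.027 + 0.032 + 0.089 + 0.022 + 0.032 = 0.202.
P(Defect ∈ {none, cosmetic, functional}) = 0.160 + 0.307 + 0.202 = 0.669; P(Line=L3, Defect ∈ {none, cosmetic, functional}) = 0.034 + 0.086 + 0.089 = 0.209.
P(Line=L3 | Defect ∈ {none, cosmetic, functional}) = 0.209/0.669 = 0.3124.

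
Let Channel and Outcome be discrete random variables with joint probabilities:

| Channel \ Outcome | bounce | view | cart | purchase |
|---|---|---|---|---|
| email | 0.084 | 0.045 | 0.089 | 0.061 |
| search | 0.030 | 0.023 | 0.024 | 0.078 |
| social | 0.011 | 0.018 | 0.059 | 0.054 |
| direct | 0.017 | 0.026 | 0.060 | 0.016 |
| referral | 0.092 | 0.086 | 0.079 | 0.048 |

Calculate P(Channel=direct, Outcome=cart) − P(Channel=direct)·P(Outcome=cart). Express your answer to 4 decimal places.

0.0230

P(Channel=direct) = 0.017 + 0.026 + 0.060 + 0.016 = 0.119.
P(Outcome=cart) = 0.089 + 0.024 + 0.059 + 0.060 + 0.079 = 0.311.
P(Channel=direct, Outcome=cart) − P(Channel=direct)P(Outcome=cart) = 0.060 − 0.119×0.311 = 0.0230.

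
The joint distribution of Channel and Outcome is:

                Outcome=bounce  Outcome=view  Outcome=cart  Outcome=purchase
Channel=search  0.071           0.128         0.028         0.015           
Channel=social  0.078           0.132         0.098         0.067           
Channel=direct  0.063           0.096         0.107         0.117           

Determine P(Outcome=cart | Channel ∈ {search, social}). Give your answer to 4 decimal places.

P(Channel=search) = 0.071 + 0.128 + 0.028 + 0.015 = 0.242.
P(Channel=social) = 0.078 + 0.132 + 0.098 + 0.067 = 0.375.
P(Channel ∈ {search, social}) = 0.242 + 0.375 = 0.617; P(Outcome=cart, Channel ∈ {search, social}) = 0.028 + 0.098 = 0.126.
P(Outcome=cart | Channel ∈ {search, social}) = 0.126/0.617 = 0.2042.

0.2042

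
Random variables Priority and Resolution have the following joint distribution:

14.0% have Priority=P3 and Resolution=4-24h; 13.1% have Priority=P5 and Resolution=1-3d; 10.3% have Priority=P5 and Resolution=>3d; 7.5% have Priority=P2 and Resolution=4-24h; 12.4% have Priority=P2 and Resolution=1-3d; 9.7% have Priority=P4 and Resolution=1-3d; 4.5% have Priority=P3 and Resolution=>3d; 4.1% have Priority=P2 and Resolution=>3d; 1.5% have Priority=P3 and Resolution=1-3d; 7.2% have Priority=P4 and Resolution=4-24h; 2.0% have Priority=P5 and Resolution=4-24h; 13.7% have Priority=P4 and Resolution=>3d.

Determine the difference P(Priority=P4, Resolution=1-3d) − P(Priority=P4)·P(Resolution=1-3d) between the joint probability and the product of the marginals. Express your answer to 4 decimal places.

P(Priority=P4) = 0.072 + 0.097 + 0.137 = 0.306.
P(Resolution=1-3d) = 0.124 + 0.015 + 0.097 + 0.131 = 0.367.
P(Priority=P4, Resolution=1-3d) − P(Priority=P4)P(Resolution=1-3d) = 0.097 − 0.306×0.367 = -0.0153.

-0.0153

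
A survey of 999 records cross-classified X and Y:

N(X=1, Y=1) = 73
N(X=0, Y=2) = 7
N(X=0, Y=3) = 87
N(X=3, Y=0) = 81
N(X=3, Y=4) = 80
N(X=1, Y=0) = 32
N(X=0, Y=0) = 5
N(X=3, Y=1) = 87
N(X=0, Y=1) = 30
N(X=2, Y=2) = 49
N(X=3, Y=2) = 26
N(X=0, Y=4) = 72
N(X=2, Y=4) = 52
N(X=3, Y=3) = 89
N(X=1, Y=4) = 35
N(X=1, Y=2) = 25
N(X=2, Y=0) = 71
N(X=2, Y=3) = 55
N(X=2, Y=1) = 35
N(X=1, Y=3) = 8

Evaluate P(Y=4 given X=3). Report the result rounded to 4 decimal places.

Total with X=3: 81 + 87 + 26 + 89 + 80 = 363.
P(Y=4 | X=3) = 80/363 = 0.2204.

0.2204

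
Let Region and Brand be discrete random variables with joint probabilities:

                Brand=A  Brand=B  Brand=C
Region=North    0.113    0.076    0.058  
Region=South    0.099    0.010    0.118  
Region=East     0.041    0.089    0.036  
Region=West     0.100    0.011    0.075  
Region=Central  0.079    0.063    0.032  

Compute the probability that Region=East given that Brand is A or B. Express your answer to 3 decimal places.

0.191

P(Brand=A) = 0.113 + 0.099 + 0.041 + 0.100 + 0.079 = 0.432.
P(Brand=B) = 0.076 + 0.010 + 0.089 + 0.011 + 0.063 = 0.249.
P(Brand ∈ {A, B}) = 0.432 + 0.249 = 0.681; P(Region=East, Brand ∈ {A, B}) = 0.041 + 0.089 = 0.130.
P(Region=East | Brand ∈ {A, B}) = 0.130/0.681 = 0.191.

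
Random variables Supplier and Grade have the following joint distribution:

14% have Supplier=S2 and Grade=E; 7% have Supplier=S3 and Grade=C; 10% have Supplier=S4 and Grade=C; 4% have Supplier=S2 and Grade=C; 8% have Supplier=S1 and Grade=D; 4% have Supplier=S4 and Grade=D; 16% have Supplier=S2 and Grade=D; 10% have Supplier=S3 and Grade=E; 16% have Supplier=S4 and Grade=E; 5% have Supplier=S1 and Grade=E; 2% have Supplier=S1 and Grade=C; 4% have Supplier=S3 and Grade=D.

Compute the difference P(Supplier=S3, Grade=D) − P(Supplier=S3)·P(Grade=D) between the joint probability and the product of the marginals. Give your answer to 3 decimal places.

-0.027

P(Supplier=S3) = 0.07 + 0.04 + 0.10 = 0.21.
P(Grade=D) = 0.08 + 0.16 + 0.04 + 0.04 = 0.32.
P(Supplier=S3, Grade=D) − P(Supplier=S3)P(Grade=D) = 0.04 − 0.21×0.32 = -0.027.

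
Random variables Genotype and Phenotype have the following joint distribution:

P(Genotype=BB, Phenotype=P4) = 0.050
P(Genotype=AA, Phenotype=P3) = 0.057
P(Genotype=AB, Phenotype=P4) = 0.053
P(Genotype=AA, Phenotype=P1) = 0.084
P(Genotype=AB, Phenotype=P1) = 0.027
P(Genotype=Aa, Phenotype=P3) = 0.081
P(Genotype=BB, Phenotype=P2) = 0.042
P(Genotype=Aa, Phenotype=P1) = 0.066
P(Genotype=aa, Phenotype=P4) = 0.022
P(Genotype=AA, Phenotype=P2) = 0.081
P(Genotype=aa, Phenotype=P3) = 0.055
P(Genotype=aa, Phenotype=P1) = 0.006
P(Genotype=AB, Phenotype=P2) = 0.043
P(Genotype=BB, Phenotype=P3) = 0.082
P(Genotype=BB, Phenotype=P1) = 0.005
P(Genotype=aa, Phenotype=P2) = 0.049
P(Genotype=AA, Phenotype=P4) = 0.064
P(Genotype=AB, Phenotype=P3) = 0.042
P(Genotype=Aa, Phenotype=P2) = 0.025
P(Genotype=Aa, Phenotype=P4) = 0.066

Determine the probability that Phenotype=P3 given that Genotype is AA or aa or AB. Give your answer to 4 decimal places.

P(Genotype=AA) = 0.084 + 0.081 + 0.057 + 0.064 = 0.286.
P(Genotype=aa) = 0.006 + 0.049 + 0.055 + 0.022 = 0.132.
P(Genotype=AB) = 0.027 + 0.043 + 0.042 + 0.053 = 0.165.
P(Genotype ∈ {AA, aa, AB}) = 0.286 + 0.132 + 0.165 = 0.583; P(Phenotype=P3, Genotype ∈ {AA, aa, AB}) = 0.057 + 0.055 + 0.042 = 0.154.
P(Phenotype=P3 | Genotype ∈ {AA, aa, AB}) = 0.154/0.583 = 0.2642.

0.2642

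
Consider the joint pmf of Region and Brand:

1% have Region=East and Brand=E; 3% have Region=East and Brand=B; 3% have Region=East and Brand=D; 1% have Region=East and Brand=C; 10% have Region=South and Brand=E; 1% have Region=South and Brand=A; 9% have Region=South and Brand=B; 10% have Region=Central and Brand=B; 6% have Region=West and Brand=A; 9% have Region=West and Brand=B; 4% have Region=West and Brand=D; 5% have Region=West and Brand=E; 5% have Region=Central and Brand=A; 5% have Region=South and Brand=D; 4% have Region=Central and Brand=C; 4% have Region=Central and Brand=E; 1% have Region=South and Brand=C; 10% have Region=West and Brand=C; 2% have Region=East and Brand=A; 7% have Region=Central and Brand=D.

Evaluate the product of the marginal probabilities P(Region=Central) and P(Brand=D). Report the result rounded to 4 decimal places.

0.0570

P(Region=Central) = 0.05 + 0.10 + 0.04 + 0.07 + 0.04 = 0.30.
P(Brand=D) = 0.05 + 0.03 + 0.04 + 0.07 = 0.19.
Product: 0.30 × 0.19 = 0.0570.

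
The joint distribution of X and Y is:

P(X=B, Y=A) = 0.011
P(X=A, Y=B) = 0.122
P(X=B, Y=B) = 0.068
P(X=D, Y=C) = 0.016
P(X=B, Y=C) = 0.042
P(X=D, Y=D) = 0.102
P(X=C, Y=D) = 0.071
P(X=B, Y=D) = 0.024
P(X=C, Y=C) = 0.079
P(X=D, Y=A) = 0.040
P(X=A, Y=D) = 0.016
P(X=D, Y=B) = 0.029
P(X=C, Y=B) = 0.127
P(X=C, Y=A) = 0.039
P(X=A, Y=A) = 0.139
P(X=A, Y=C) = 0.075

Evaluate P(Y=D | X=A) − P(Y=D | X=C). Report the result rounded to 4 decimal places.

-0.1792

P(X=A) = 0.139 + 0.122 + 0.075 + 0.016 = 0.352; P(Y=D | X=A) = 0.016/0.352 = 0.04545.
P(X=C) = 0.039 + 0.127 + 0.079 + 0.071 = 0.316; P(Y=D | X=C) = 0.071/0.316 = 0.22468.
Difference = -0.1792.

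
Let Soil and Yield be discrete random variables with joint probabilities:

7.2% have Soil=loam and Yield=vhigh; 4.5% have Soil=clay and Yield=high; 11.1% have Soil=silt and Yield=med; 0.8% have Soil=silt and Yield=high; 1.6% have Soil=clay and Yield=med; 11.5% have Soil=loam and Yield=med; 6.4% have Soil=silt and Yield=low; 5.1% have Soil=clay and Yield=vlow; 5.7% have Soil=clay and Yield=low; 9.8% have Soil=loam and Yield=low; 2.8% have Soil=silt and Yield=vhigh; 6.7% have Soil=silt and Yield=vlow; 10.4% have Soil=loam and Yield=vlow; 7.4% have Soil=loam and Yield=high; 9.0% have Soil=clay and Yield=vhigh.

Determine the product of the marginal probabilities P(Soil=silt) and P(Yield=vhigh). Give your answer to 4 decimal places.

P(Soil=silt) = 0.067 + 0.064 + 0.111 + 0.008 + 0.028 = 0.278.
P(Yield=vhigh) = 0.072 + 0.090 + 0.028 = 0.190.
Product: 0.278 × 0.190 = 0.0528.

0.0528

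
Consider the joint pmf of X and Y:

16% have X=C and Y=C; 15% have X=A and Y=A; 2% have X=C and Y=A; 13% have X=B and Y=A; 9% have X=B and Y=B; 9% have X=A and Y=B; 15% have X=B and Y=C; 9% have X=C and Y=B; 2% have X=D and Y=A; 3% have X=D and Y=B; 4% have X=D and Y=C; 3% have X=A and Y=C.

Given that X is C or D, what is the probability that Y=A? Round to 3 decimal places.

0.111

P(X=C) = 0.02 + 0.09 + 0.16 = 0.27.
P(X=D) = 0.02 + 0.03 + 0.04 = 0.09.
P(X ∈ {C, D}) = 0.27 + 0.09 = 0.36; P(Y=A, X ∈ {C, D}) = 0.02 + 0.02 = 0.04.
P(Y=A | X ∈ {C, D}) = 0.04/0.36 = 0.111.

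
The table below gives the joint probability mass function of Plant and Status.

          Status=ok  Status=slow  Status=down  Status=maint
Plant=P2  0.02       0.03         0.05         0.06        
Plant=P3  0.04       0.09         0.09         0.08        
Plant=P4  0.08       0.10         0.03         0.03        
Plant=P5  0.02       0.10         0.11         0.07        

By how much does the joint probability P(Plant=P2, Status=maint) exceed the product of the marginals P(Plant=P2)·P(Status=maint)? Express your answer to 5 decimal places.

P(Plant=P2) = 0.02 + 0.03 + 0.05 + 0.06 = 0.16.
P(Status=maint) = 0.06 + 0.08 + 0.03 + 0.07 = 0.24.
P(Plant=P2, Status=maint) − P(Plant=P2)P(Status=maint) = 0.06 − 0.16×0.24 = 0.02160.

0.02160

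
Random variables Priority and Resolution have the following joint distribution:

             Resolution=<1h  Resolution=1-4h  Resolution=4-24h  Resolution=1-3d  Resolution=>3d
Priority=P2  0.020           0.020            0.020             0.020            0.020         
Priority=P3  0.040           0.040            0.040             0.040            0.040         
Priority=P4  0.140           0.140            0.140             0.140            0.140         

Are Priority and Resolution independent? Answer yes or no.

yes

Every cell satisfies P(Priority,Resolution) = P(Priority)·P(Resolution). For instance P(Priority=P4) = 0.700, P(Resolution=4-24h) = 0.200, and 0.700×0.200 = 0.140 matches the joint entry. So Priority and Resolution are independent.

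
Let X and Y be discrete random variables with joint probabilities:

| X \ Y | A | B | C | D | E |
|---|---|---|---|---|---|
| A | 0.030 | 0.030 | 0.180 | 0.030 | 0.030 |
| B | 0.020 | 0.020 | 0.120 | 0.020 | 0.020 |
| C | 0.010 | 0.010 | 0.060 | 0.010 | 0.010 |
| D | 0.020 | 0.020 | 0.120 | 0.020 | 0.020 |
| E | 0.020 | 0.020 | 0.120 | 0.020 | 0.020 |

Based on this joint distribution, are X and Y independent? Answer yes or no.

Every cell satisfies P(X,Y) = P(X)·P(Y). For instance P(X=A) = 0.300, P(Y=A) = 0.100, and 0.300×0.100 = 0.030 matches the joint entry. So X and Y are independent.

yes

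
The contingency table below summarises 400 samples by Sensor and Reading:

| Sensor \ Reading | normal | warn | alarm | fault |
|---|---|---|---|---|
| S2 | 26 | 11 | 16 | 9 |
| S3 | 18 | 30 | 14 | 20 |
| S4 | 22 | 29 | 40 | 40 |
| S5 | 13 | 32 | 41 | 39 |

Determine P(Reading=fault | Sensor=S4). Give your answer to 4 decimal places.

0.3053

Total with Sensor=S4: 22 + 29 + 40 + 40 = 131.
P(Reading=fault | Sensor=S4) = 40/131 = 0.3053.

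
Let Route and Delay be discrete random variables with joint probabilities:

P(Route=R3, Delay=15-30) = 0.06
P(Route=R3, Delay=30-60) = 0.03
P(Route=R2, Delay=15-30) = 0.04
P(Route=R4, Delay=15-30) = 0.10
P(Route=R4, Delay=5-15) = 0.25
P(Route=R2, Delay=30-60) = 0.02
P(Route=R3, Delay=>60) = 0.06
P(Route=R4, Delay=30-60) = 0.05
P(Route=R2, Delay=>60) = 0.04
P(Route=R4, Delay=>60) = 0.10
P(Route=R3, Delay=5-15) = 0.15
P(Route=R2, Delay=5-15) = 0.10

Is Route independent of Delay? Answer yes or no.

Every cell satisfies P(Route,Delay) = P(Route)·P(Delay). For instance P(Route=R4) = 0.50, P(Delay=15-30) = 0.20, and 0.50×0.20 = 0.10 matches the joint entry. So Route and Delay are independent.

yes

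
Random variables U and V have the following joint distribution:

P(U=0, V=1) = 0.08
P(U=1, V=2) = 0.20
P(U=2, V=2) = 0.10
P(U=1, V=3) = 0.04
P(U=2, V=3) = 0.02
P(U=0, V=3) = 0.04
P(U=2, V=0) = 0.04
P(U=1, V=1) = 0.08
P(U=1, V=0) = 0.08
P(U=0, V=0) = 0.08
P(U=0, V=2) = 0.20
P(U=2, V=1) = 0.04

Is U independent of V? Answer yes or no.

Every cell satisfies P(U,V) = P(U)·P(V). For instance P(U=0) = 0.40, P(V=1) = 0.20, and 0.40×0.20 = 0.08 matches the joint entry. So U and V are independent.

yes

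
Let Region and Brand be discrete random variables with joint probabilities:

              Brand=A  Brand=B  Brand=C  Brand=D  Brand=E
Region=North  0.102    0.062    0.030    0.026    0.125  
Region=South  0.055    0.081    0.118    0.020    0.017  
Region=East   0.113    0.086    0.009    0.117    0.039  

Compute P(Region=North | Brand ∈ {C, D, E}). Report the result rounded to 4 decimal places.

0.3613

P(Brand=C) = 0.030 + 0.118 + 0.009 = 0.157.
P(Brand=D) = 0.026 + 0.020 + 0.117 = 0.163.
P(Brand=E) = 0.125 + 0.017 + 0.039 = 0.181.
P(Brand ∈ {C, D, E}) = 0.157 + 0.163 + 0.181 = 0.501; P(Region=North, Brand ∈ {C, D, E}) = 0.030 + 0.026 + 0.125 = 0.181.
P(Region=North | Brand ∈ {C, D, E}) = 0.181/0.501 = 0.3613.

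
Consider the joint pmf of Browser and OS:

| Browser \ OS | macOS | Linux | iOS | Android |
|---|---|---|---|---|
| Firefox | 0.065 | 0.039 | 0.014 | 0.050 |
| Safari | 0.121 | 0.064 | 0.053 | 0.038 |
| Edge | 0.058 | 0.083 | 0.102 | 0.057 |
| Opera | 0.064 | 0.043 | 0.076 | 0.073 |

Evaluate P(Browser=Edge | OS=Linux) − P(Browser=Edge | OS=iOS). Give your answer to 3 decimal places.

-0.054

P(OS=Linux) = 0.039 + 0.064 + 0.083 + 0.043 = 0.229; P(Browser=Edge | OS=Linux) = 0.083/0.229 = 0.3624.
P(OS=iOS) = 0.014 + 0.053 + 0.102 + 0.076 = 0.245; P(Browser=Edge | OS=iOS) = 0.102/0.245 = 0.4163.
Difference = -0.054.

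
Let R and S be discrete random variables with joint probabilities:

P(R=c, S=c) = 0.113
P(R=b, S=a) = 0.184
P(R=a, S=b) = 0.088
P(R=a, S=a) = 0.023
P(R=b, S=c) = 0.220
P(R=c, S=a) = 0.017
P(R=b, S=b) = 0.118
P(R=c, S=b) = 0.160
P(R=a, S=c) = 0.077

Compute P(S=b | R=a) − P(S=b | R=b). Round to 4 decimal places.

0.2420

P(R=a) = 0.023 + 0.088 + 0.077 = 0.188; P(S=b | R=a) = 0.088/0.188 = 0.46809.
P(R=b) = 0.184 + 0.118 + 0.220 = 0.522; P(S=b | R=b) = 0.118/0.522 = 0.22605.
Difference = 0.2420.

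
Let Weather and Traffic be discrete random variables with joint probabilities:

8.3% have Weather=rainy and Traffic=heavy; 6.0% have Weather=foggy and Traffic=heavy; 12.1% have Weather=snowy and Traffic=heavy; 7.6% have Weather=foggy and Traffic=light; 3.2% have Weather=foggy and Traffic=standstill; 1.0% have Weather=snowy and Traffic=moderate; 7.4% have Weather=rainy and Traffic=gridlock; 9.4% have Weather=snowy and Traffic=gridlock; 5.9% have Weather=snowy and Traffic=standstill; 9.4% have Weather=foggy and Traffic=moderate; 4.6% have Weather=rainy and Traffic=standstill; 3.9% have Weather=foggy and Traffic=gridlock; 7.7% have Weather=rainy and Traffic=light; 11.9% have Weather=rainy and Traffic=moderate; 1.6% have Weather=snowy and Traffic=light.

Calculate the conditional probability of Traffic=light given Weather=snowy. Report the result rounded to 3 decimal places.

0.053

P(Weather=snowy) = 0.016 + 0.010 + 0.121 + 0.094 + 0.059 = 0.300.
P(Traffic=light | Weather=snowy) = 0.016/0.300 = 0.053.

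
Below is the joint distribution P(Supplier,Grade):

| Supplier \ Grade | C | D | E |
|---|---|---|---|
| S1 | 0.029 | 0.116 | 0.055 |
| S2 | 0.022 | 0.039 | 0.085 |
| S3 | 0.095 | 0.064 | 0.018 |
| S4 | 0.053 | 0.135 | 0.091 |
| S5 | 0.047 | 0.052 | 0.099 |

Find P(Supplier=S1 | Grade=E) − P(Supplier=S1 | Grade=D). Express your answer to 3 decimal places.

P(Grade=E) = 0.055 + 0.085 + 0.018 + 0.091 + 0.099 = 0.348; P(Supplier=S1 | Grade=E) = 0.055/0.348 = 0.1580.
P(Grade=D) = 0.116 + 0.039 + 0.064 + 0.135 + 0.052 = 0.406; P(Supplier=S1 | Grade=D) = 0.116/0.406 = 0.2857.
Difference = -0.128.

-0.128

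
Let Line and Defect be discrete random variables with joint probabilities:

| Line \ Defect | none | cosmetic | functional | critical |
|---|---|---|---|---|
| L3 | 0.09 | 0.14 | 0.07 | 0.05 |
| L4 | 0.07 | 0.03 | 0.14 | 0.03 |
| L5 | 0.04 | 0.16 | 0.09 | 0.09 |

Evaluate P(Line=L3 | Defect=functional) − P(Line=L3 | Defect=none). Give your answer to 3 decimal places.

P(Defect=functional) = 0.07 + 0.14 + 0.09 = 0.30; P(Line=L3 | Defect=functional) = 0.07/0.30 = 0.2333.
P(Defect=none) = 0.09 + 0.07 + 0.04 = 0.20; P(Line=L3 | Defect=none) = 0.09/0.20 = 0.4500.
Difference = -0.217.

-0.217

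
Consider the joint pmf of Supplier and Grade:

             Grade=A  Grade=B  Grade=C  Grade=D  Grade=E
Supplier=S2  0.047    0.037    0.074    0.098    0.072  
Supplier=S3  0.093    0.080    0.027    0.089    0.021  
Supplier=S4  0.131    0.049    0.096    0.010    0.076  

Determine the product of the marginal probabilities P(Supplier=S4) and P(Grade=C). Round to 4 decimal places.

0.0713

P(Supplier=S4) = 0.131 + 0.049 + 0.096 + 0.010 + 0.076 = 0.362.
P(Grade=C) = 0.074 + 0.027 + 0.096 = 0.197.
Product: 0.362 × 0.197 = 0.0713.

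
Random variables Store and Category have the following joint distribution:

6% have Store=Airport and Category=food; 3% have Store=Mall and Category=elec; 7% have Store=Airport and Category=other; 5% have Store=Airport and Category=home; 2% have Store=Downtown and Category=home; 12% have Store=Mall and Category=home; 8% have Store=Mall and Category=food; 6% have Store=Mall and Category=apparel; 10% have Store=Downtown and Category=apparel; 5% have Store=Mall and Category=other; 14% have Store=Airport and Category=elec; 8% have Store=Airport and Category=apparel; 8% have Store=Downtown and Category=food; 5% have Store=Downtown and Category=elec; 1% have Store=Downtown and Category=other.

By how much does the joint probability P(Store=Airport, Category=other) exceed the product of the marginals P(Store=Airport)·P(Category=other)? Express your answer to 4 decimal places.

0.0180

P(Store=Airport) = 0.06 + 0.08 + 0.14 + 0.05 + 0.07 = 0.40.
P(Category=other) = 0.01 + 0.05 + 0.07 = 0.13.
P(Store=Airport, Category=other) − P(Store=Airport)P(Category=other) = 0.07 − 0.40×0.13 = 0.0180.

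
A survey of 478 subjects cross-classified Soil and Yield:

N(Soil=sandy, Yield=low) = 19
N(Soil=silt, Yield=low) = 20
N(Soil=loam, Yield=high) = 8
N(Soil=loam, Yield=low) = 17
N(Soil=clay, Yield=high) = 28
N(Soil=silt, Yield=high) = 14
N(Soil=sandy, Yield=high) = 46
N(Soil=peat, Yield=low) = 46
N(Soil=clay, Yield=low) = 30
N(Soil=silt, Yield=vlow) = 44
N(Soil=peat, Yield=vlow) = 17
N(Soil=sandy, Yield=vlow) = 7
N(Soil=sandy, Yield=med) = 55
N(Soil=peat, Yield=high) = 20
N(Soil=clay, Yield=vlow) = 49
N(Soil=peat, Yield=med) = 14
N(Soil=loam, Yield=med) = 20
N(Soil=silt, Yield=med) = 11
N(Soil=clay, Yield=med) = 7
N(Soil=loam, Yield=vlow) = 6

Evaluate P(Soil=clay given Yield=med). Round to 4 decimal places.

0.0654

Total with Yield=med: 55 + 20 + 7 + 11 + 14 = 107.
P(Soil=clay | Yield=med) = 7/107 = 0.0654.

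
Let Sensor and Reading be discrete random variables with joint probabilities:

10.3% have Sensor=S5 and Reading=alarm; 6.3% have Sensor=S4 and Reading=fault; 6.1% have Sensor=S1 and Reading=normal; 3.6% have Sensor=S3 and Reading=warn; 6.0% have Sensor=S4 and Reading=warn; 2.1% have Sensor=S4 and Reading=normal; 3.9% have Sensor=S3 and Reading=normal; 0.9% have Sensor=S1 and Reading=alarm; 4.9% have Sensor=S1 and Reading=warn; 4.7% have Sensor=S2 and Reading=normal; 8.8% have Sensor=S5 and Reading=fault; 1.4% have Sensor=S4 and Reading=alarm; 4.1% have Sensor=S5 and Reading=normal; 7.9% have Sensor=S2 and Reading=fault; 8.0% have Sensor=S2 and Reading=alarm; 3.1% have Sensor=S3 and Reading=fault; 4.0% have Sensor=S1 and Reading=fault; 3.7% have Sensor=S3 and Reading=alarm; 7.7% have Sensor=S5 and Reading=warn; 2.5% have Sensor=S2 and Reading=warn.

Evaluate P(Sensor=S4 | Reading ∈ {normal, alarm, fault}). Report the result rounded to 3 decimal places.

P(Reading=normal) = 0.061 + 0.047 + 0.039 + 0.021 + 0.041 = 0.209.
P(Reading=alarm) = 0.009 + 0.080 + 0.037 + 0.014 + 0.103 = 0.243.
P(Reading=fault) = 0.040 + 0.079 + 0.031 + 0.063 + 0.088 = 0.301.
P(Reading ∈ {normal, alarm, fault}) = 0.209 + 0.243 + 0.301 = 0.753; P(Sensor=S4, Reading ∈ {normal, alarm, fault}) = 0.021 + 0.014 + 0.063 = 0.098.
P(Sensor=S4 | Reading ∈ {normal, alarm, fault}) = 0.098/0.753 = 0.130.

0.130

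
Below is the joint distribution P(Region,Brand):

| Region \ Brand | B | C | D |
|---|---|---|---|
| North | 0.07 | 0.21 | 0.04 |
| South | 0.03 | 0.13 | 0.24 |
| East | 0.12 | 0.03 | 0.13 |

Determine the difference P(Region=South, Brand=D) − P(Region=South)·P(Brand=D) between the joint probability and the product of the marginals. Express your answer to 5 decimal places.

P(Region=South) = 0.03 + 0.13 + 0.24 = 0.40.
P(Brand=D) = 0.04 + 0.24 + 0.13 = 0.41.
P(Region=South, Brand=D) − P(Region=South)P(Brand=D) = 0.24 − 0.40×0.41 = 0.07600.

0.07600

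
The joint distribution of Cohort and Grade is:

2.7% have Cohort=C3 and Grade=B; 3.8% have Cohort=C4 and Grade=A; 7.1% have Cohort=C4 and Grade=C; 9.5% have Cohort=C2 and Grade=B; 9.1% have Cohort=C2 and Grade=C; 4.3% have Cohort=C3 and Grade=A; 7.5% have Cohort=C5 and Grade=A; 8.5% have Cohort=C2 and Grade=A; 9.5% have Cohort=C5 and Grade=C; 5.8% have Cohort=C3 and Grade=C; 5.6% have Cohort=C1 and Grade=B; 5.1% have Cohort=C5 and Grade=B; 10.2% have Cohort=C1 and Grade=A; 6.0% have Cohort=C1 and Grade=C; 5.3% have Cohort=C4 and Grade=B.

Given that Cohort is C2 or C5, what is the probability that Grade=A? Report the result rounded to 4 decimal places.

P(Cohort=C2) = 0.085 + 0.095 + 0.091 = 0.271.
P(Cohort=C5) = 0.075 + 0.051 + 0.095 = 0.221.
P(Cohort ∈ {C2, C5}) = 0.271 + 0.221 = 0.492; P(Grade=A, Cohort ∈ {C2, C5}) = 0.085 + 0.075 = 0.160.
P(Grade=A | Cohort ∈ {C2, C5}) = 0.160/0.492 = 0.3252.

0.3252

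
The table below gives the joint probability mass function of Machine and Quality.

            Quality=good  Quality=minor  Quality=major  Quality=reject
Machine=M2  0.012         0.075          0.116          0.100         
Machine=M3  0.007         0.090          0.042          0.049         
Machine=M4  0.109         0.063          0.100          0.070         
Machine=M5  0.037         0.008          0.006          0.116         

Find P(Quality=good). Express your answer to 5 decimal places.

0.16500

P(Quality=good) = 0.012 + 0.007 + 0.109 + 0.037 = 0.165.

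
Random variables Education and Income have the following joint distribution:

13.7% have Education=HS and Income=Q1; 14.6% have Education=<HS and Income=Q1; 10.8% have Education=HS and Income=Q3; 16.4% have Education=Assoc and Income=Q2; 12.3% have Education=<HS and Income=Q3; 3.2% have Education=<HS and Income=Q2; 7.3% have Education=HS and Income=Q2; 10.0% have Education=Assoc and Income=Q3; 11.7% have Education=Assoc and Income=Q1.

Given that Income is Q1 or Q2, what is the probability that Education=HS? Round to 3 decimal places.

0.314

P(Income=Q1) = 0.146 + 0.137 + 0.117 = 0.400.
P(Income=Q2) = 0.032 + 0.073 + 0.164 = 0.269.
P(Income ∈ {Q1, Q2}) = 0.400 + 0.269 = 0.669; P(Education=HS, Income ∈ {Q1, Q2}) = 0.137 + 0.073 = 0.210.
P(Education=HS | Income ∈ {Q1, Q2}) = 0.210/0.669 = 0.314.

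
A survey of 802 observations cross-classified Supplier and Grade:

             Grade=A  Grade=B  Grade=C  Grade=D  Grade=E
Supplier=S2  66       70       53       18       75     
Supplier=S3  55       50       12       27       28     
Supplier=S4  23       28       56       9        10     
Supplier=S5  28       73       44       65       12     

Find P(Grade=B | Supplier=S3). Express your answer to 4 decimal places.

Total with Supplier=S3: 55 + 50 + 12 + 27 + 28 = 172.
P(Grade=B | Supplier=S3) = 50/172 = 0.2907.

0.2907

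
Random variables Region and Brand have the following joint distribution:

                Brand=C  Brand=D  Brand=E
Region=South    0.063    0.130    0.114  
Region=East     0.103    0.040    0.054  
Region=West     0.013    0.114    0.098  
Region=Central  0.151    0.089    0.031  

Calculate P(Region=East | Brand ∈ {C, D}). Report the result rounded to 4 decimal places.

P(Brand=C) = 0.063 + 0.103 + 0.013 + 0.151 = 0.330.
P(Brand=D) = 0.130 + 0.040 + 0.114 + 0.089 = 0.373.
P(Brand ∈ {C, D}) = 0.330 + 0.373 = 0.703; P(Region=East, Brand ∈ {C, D}) = 0.103 + 0.040 = 0.143.
P(Region=East | Brand ∈ {C, D}) = 0.143/0.703 = 0.2034.

0.2034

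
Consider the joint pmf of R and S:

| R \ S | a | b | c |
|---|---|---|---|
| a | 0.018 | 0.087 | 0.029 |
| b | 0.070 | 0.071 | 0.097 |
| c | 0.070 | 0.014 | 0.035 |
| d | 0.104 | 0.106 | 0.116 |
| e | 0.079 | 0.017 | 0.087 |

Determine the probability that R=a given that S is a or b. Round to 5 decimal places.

P(S=a) = 0.018 + 0.070 + 0.070 + 0.104 + 0.079 = 0.341.
P(S=b) = 0.087 + 0.071 + 0.014 + 0.106 + 0.017 = 0.295.
P(S ∈ {a, b}) = 0.341 + 0.295 = 0.636; P(R=a, S ∈ {a, b}) = 0.018 + 0.087 = 0.105.
P(R=a | S ∈ {a, b}) = 0.105/0.636 = 0.16509.

0.16509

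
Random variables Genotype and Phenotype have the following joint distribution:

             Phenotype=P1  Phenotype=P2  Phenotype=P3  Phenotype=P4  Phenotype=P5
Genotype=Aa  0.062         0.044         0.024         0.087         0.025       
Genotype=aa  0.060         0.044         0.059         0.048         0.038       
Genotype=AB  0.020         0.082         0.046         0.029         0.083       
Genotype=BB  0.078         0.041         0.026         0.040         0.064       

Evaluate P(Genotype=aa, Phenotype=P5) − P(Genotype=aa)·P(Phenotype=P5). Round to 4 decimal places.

P(Genotype=aa) = 0.060 + 0.044 + 0.059 + 0.048 + 0.038 = 0.249.
P(Phenotype=P5) = 0.025 + 0.038 + 0.083 + 0.064 = 0.210.
P(Genotype=aa, Phenotype=P5) − P(Genotype=aa)P(Phenotype=P5) = 0.038 − 0.249×0.210 = -0.0143.

-0.0143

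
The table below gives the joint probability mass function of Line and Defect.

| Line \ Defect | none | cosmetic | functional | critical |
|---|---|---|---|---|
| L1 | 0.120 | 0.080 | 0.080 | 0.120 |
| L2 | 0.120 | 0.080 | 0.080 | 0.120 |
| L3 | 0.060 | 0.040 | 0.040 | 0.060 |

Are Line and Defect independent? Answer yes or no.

yes

Every cell satisfies P(Line,Defect) = P(Line)·P(Defect). For instance P(Line=L3) = 0.200, P(Defect=cosmetic) = 0.200, and 0.200×0.200 = 0.040 matches the joint entry. So Line and Defect are independent.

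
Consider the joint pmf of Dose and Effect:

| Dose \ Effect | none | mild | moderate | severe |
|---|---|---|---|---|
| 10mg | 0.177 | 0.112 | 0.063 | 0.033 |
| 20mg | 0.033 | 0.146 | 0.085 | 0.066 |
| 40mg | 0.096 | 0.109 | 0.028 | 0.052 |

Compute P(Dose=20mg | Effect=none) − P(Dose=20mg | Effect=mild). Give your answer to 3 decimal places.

P(Effect=none) = 0.177 + 0.033 + 0.096 = 0.306; P(Dose=20mg | Effect=none) = 0.033/0.306 = 0.1078.
P(Effect=mild) = 0.112 + 0.146 + 0.109 = 0.367; P(Dose=20mg | Effect=mild) = 0.146/0.367 = 0.3978.
Difference = -0.290.

-0.290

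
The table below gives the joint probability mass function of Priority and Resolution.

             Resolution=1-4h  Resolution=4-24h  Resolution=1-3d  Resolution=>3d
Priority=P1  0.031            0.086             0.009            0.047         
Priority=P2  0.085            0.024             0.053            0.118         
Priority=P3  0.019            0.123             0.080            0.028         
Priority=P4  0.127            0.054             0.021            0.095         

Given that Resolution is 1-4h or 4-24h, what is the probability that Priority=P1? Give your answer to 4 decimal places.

P(Resolution=1-4h) = 0.031 + 0.085 + 0.019 + 0.127 = 0.262.
P(Resolution=4-24h) = 0.086 + 0.024 + 0.123 + 0.054 = 0.287.
P(Resolution ∈ {1-4h, 4-24h}) = 0.262 + 0.287 = 0.549; P(Priority=P1, Resolution ∈ {1-4h, 4-24h}) = 0.031 + 0.086 = 0.117.
P(Priority=P1 | Resolution ∈ {1-4h, 4-24h}) = 0.117/0.549 = 0.2131.

0.2131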